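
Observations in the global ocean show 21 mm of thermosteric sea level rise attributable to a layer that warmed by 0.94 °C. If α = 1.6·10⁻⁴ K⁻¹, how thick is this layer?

about 140 m

H = Δh/(αΔT) = 0.021 / (1.6×10⁻⁴ × 0.94) ≈ 139.6 m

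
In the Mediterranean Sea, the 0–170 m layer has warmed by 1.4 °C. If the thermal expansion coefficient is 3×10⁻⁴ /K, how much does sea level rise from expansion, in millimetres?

Δh = αΔT·H = 3×10⁻⁴ × 1.4 × 170 = 0.07140 m

Δh = 71.4 mm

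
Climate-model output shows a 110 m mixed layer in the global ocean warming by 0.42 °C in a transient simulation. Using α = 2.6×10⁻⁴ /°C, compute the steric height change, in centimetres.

about 1.20 cm

Δh = αΔT·H = 2.6×10⁻⁴ × 0.42 × 110 = 0.012012 m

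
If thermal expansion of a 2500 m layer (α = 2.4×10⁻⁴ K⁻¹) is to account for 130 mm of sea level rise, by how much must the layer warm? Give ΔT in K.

about 0.22 K

ΔT = Δh/(αH) = 0.13 / (2.4×10⁻⁴ × 2500) ≈ 0.2167 K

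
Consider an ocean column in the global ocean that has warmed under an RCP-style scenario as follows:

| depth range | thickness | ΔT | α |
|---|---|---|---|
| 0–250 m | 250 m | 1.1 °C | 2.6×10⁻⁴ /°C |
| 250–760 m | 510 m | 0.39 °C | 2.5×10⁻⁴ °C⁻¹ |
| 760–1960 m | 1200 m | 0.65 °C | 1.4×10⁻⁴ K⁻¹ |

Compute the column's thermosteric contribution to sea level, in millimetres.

Δh = 230 mm

0–250 m: 1.1 × 250 × 2.6×10⁻⁴ = 0.07150 m
2.5×10⁻⁴ × 0.39 × 510 = 0.049725 m
Layer 3: 1200 × 0.65 × 1.4×10⁻⁴ = 0.10920 m
Δh = 0.07150 + 0.049725 + 0.10920 = 0.230425 m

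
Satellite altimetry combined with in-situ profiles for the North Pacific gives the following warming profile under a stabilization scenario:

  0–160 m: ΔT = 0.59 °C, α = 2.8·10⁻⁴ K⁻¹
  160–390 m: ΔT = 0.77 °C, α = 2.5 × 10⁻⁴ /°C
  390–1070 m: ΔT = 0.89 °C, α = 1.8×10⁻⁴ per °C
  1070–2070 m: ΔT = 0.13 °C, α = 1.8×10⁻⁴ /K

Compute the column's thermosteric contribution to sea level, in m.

160 × 0.59 × 2.8×10⁻⁴ = 0.026432 m
Layer 2: 2.5×10⁻⁴ × 230 × 0.77 = 0.044275 m
390–1070 m: 680 × 0.89 × 1.8×10⁻⁴ = 0.108936 m
1.8×10⁻⁴ × 0.13 × 1000 = 0.02340 m
Δh = 0.026432 + 0.044275 + 0.108936 + 0.02340 = 0.203043 m

Δh = 0.203 m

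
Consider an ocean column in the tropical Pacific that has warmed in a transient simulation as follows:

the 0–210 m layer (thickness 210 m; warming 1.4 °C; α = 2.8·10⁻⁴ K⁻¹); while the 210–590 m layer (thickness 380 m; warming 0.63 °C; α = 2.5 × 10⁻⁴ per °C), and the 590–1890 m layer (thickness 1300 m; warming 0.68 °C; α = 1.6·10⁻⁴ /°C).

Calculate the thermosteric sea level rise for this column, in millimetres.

about 284 mm

Layer 1: 210 × 2.8×10⁻⁴ × 1.4 = 0.08232 m
0.63 × 2.5×10⁻⁴ × 380 = 0.05985 m
1300 × 1.6×10⁻⁴ × 0.68 = 0.14144 m
Δh = 0.08232 + 0.05985 + 0.14144 = 0.28361 m ≈ 284 mm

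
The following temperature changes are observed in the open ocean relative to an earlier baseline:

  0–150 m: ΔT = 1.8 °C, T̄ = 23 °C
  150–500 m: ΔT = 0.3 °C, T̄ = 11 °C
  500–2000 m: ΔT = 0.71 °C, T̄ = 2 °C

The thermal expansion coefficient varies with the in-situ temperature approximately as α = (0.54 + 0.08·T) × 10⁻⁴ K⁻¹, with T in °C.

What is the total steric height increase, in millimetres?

Δh ≈ 150 mm

Layer 1: α = (0.54 + 0.08×23)×10⁻⁴ = 2.38×10⁻⁴ K⁻¹
Layer 2: α = (0.54 + 0.08×11)×10⁻⁴ = 1.42×10⁻⁴ K⁻¹
Layer 3: α = (0.54 + 0.08×2)×10⁻⁴ = 0.7×10⁻⁴ K⁻¹
0–150 m: 1.8 × 150 × 2.38×10⁻⁴ = 0.06426 m
0.3 × 350 × 1.42×10⁻⁴ = 0.01491 m
1500 × 0.7×10⁻⁴ × 0.71 = 0.07455 m
Δh = 0.06426 + 0.01491 + 0.07455 = 0.15372 m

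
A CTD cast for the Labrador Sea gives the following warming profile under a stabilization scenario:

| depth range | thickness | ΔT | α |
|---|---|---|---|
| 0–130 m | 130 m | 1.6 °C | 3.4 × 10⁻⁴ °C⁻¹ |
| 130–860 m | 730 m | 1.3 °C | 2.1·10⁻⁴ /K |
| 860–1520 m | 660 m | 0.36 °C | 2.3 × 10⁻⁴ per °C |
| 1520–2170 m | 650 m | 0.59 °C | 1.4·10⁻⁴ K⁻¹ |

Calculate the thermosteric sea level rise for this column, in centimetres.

37.8 cm

0–130 m: 3.4×10⁻⁴ × 1.6 × 130 = 0.07072 m
Layer 2: 730 × 1.3 × 2.1×10⁻⁴ = 0.19929 m
2.3×10⁻⁴ × 660 × 0.36 = 0.054648 m
1.4×10⁻⁴ × 650 × 0.59 = 0.05369 m
Δh = 0.07072 + 0.19929 + 0.054648 + 0.05369 = 0.378348 m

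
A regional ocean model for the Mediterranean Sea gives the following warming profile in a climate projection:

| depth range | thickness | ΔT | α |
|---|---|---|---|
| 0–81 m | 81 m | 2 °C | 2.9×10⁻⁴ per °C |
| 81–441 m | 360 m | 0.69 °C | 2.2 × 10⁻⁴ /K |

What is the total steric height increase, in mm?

0–81 m: 2 × 81 × 2.9×10⁻⁴ = 0.04698 m
Layer 2: 0.69 × 360 × 2.2×10⁻⁴ = 0.054648 m
Δh = 0.04698 + 0.054648 = 0.101628 m ≈ 102 mm

102 mm of thermosteric rise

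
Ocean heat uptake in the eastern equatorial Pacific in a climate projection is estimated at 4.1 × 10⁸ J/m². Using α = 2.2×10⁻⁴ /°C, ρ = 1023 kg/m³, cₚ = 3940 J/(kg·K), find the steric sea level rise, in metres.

Δh = αQ/(ρcₚ) = 2.2×10⁻⁴ × 4.1×10⁸ / (1023 × 3940) ≈ 0.022379 m

about 0.022 m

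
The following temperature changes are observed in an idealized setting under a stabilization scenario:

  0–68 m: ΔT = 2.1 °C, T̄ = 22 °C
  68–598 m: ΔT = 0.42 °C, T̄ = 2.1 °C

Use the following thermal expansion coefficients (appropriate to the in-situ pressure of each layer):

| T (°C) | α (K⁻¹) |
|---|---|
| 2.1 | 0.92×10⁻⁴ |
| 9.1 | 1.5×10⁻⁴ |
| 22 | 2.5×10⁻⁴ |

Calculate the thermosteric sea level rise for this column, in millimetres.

Layer 1 at 22 °C → α = 2.5×10⁻⁴ K⁻¹
Layer 2 at 2.1 °C → α = 0.92×10⁻⁴ K⁻¹
0–68 m: 68 × 2.5×10⁻⁴ × 2.1 = 0.03570 m
0.42 × 530 × 0.92×10⁻⁴ = 0.0204792 m
Δh = 0.03570 + 0.0204792 = 0.0561792 m

Δh ≈ 56.2 mm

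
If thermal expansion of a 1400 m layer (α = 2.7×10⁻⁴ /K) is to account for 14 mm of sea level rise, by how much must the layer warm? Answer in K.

0.037 K

ΔT = Δh/(αH) = 0.014 / (2.7×10⁻⁴ × 1400) ≈ 0.03704 K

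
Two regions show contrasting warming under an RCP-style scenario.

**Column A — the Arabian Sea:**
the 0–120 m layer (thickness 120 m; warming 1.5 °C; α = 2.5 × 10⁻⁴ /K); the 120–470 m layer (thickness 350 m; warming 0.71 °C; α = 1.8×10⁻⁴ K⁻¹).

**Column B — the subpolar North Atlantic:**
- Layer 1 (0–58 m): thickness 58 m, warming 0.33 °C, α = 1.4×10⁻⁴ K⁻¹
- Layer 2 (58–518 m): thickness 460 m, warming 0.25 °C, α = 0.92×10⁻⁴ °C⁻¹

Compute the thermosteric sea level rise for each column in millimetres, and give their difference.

A: 90 mm; B: 13 mm; difference 76 mm

A 0–120 m: 2.5×10⁻⁴ × 1.5 × 120 = 0.04500 m
A 350 × 1.8×10⁻⁴ × 0.71 = 0.04473 m
A total: 0.08973 m
B 0–58 m: 58 × 1.4×10⁻⁴ × 0.33 = 0.0026796 m
B 58–518 m: 460 × 0.92×10⁻⁴ × 0.25 = 0.01058 m
B total: 0.0132596 m
Difference: 0.08973 − 0.0132596 = 0.0764704 m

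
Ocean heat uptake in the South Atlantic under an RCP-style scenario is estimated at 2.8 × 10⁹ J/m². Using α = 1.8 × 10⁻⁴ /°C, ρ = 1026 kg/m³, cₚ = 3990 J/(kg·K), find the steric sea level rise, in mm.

Δh = αQ/(ρcₚ) = 1.8×10⁻⁴ × 2.8×10⁹ / (1026 × 3990) ≈ 0.12311 m

Δh ≈ 123 mm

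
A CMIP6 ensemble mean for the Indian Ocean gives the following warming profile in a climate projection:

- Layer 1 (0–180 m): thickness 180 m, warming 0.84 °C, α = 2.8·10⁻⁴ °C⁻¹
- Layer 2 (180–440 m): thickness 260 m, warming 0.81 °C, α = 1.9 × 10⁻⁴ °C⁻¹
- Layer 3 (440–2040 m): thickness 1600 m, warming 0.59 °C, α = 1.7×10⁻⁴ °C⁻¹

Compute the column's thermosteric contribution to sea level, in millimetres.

Layer 1: 180 × 0.84 × 2.8×10⁻⁴ = 0.042336 m
0.81 × 1.9×10⁻⁴ × 260 = 0.040014 m
1.7×10⁻⁴ × 1600 × 0.59 = 0.16048 m
Δh = 0.042336 + 0.040014 + 0.16048 = 0.24283 m

about 243 mm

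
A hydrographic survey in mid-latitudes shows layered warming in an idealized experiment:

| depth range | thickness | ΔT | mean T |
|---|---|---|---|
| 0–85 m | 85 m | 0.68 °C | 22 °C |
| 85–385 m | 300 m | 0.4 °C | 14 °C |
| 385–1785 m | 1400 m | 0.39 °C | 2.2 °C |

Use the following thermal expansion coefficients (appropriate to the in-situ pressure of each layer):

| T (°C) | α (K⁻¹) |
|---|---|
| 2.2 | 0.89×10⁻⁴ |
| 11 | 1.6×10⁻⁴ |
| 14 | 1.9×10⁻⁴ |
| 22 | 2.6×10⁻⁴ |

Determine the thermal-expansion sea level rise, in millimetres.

Layer 1 at 22 °C → α = 2.6×10⁻⁴ K⁻¹
Layer 2 at 14 °C → α = 1.9×10⁻⁴ K⁻¹
Layer 3 at 2.2 °C → α = 0.89×10⁻⁴ K⁻¹
85 × 2.6×10⁻⁴ × 0.68 = 0.015028 m
85–385 m: 300 × 1.9×10⁻⁴ × 0.4 = 0.02280 m
385–1785 m: 1400 × 0.39 × 0.89×10⁻⁴ = 0.048594 m
Δh = 0.015028 + 0.02280 + 0.048594 = 0.086422 m

86 mm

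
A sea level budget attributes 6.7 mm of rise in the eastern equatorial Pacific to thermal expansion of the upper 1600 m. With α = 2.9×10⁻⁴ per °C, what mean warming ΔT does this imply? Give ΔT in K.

ΔT = Δh/(αH) = 0.0067 / (2.9×10⁻⁴ × 1600) ≈ 0.01444 K

about 0.0144 K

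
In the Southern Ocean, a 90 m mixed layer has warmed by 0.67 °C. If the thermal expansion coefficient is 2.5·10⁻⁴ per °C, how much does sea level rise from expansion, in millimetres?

Δh = αΔT·H = 2.5×10⁻⁴ × 0.67 × 90 = 0.015075 m

Δh = 15.1 mm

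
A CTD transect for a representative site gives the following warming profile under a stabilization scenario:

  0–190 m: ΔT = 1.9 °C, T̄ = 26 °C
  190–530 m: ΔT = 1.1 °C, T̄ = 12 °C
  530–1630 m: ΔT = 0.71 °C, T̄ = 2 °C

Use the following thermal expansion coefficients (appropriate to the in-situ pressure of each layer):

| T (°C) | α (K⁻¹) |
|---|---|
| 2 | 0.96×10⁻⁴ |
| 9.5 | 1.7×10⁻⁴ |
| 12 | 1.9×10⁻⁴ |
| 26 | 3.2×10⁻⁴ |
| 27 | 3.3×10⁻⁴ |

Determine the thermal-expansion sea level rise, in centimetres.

Δh ≈ 26 cm

Layer 1 at 26 °C → α = 3.2×10⁻⁴ K⁻¹
Layer 2 at 12 °C → α = 1.9×10⁻⁴ K⁻¹
Layer 3 at 2 °C → α = 0.96×10⁻⁴ K⁻¹
190 × 3.2×10⁻⁴ × 1.9 = 0.11552 m
Layer 2: 340 × 1.1 × 1.9×10⁻⁴ = 0.07106 m
530–1630 m: 1100 × 0.71 × 0.96×10⁻⁴ = 0.074976 m
Δh = 0.11552 + 0.07106 + 0.074976 = 0.261556 m ≈ 26 cm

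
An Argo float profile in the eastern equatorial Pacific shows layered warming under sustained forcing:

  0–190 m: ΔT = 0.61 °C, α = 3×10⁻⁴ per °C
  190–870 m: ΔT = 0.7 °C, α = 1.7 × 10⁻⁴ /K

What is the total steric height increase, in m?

0–190 m: 190 × 3×10⁻⁴ × 0.61 = 0.03477 m
190–870 m: 1.7×10⁻⁴ × 0.7 × 680 = 0.08092 m
Δh = 0.03477 + 0.08092 = 0.11569 m ≈ 0.116 m

Δh = 0.116 m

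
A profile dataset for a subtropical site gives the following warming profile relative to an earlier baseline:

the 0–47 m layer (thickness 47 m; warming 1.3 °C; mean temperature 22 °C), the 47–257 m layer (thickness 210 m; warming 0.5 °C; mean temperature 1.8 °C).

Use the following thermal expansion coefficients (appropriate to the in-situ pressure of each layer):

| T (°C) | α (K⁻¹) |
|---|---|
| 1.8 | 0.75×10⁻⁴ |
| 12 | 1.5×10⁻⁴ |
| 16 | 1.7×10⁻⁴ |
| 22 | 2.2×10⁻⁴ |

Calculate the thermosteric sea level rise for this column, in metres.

Layer 1 at 22 °C → α = 2.2×10⁻⁴ K⁻¹
Layer 2 at 1.8 °C → α = 0.75×10⁻⁴ K⁻¹
Layer 1: 47 × 1.3 × 2.2×10⁻⁴ = 0.013442 m
210 × 0.5 × 0.75×10⁻⁴ = 0.007875 m
Δh = 0.013442 + 0.007875 = 0.021317 m

about 0.021 m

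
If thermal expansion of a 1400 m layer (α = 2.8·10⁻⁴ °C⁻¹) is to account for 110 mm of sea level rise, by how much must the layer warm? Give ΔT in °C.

ΔT = Δh/(αH) = 0.11 / (2.8×10⁻⁴ × 1400) ≈ 0.2806 °C

about 0.281 °C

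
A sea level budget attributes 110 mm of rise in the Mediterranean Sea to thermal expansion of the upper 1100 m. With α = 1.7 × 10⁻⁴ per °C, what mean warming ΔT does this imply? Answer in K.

ΔT ≈ 0.59 K

ΔT = Δh/(αH) = 0.11 / (1.7×10⁻⁴ × 1100) ≈ 0.5882 K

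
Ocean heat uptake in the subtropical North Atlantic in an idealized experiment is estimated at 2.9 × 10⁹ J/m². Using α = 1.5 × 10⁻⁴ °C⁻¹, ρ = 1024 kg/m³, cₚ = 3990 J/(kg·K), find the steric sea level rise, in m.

Δh = αQ/(ρcₚ) = 1.5×10⁻⁴ × 2.9×10⁹ / (1024 × 3990) ≈ 0.10647 m

0.11 m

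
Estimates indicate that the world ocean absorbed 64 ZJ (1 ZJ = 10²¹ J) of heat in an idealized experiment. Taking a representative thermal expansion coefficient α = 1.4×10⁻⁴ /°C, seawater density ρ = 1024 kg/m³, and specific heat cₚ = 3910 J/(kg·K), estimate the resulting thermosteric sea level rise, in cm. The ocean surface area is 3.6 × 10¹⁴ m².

0.622 cm

Per unit area: Q = 64×10²¹ / (3.6×10¹⁴) ≈ 1.778×10⁸ J/m²
Δh = αQ/(ρcₚ) = 1.4×10⁻⁴ × 1.778×10⁸ / (1024 × 3910) ≈ 0.006217 m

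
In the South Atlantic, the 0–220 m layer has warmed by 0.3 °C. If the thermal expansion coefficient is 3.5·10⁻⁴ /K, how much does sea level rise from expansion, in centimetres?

Δh ≈ 2.3 cm

Δh = αΔT·H = 3.5×10⁻⁴ × 0.3 × 220 = 0.02310 m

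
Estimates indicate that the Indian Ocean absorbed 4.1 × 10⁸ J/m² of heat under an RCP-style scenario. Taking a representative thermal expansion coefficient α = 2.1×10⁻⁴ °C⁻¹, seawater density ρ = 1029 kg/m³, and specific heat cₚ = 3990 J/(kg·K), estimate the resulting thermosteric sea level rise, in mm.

Δh ≈ 21 mm

Δh = αQ/(ρcₚ) = 2.1×10⁻⁴ × 4.1×10⁸ / (1029 × 3990) ≈ 0.020971 m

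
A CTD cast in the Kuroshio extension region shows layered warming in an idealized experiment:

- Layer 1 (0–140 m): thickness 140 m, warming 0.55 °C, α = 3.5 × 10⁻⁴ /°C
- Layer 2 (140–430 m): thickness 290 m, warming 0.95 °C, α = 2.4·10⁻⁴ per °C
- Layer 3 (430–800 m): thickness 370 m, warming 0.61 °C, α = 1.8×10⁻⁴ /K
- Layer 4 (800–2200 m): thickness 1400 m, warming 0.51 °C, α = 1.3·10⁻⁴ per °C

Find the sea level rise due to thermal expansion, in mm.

Δh = 230 mm

0–140 m: 3.5×10⁻⁴ × 140 × 0.55 = 0.02695 m
140–430 m: 2.4×10⁻⁴ × 290 × 0.95 = 0.06612 m
Layer 3: 1.8×10⁻⁴ × 370 × 0.61 = 0.040626 m
800–2200 m: 1400 × 0.51 × 1.3×10⁻⁴ = 0.09282 m
Δh = 0.02695 + 0.06612 + 0.040626 + 0.09282 = 0.226516 m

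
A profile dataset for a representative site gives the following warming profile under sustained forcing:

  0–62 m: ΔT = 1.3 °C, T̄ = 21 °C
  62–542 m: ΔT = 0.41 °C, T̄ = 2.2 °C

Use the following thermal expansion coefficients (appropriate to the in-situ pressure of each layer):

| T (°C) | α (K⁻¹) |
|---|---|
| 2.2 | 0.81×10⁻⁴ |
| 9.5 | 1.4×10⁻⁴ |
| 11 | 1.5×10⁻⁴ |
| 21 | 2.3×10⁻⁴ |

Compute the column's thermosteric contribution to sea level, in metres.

Δh ≈ 0.034 m

Layer 1 at 21 °C → α = 2.3×10⁻⁴ K⁻¹
Layer 2 at 2.2 °C → α = 0.81×10⁻⁴ K⁻¹
0–62 m: 2.3×10⁻⁴ × 1.3 × 62 = 0.018538 m
Layer 2: 0.81×10⁻⁴ × 0.41 × 480 = 0.0159408 m
Δh = 0.018538 + 0.0159408 = 0.0344788 m ≈ 0.034 m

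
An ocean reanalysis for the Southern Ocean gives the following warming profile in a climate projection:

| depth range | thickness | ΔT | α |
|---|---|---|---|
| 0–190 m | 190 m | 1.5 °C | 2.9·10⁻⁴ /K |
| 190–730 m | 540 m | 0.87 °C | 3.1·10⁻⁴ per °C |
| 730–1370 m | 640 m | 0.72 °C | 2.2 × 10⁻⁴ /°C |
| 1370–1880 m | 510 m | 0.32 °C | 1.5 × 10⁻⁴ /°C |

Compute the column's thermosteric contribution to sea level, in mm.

about 350 mm

0–190 m: 1.5 × 2.9×10⁻⁴ × 190 = 0.08265 m
540 × 0.87 × 3.1×10⁻⁴ = 0.145638 m
730–1370 m: 0.72 × 640 × 2.2×10⁻⁴ = 0.101376 m
1370–1880 m: 1.5×10⁻⁴ × 0.32 × 510 = 0.02448 m
Δh = 0.08265 + 0.145638 + 0.101376 + 0.02448 = 0.354144 m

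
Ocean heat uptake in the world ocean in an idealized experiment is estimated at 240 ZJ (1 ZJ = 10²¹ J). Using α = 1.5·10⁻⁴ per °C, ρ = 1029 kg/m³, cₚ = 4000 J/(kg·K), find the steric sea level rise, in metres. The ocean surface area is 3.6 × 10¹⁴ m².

Per unit area: Q = 240×10²¹ / (3.6×10¹⁴) ≈ 6.667×10⁸ J/m²
Δh = αQ/(ρcₚ) = 1.5×10⁻⁴ × 6.667×10⁸ / (1029 × 4000) ≈ 0.024297 m

Δh = 0.0243 m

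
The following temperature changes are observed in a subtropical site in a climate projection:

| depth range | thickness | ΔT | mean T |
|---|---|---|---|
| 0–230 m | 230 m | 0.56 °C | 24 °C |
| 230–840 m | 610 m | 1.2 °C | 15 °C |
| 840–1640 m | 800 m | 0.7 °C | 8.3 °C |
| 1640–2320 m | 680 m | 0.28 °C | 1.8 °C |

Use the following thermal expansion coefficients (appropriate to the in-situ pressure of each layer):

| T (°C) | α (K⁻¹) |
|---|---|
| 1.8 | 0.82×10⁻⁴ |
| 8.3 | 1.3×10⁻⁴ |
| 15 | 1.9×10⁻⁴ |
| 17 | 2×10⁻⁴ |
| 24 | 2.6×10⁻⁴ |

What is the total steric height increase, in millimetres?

about 261 mm

Layer 1 at 24 °C → α = 2.6×10⁻⁴ K⁻¹
Layer 2 at 15 °C → α = 1.9×10⁻⁴ K⁻¹
Layer 3 at 8.3 °C → α = 1.3×10⁻⁴ K⁻¹
Layer 4 at 1.8 °C → α = 0.82×10⁻⁴ K⁻¹
0–230 m: 230 × 0.56 × 2.6×10⁻⁴ = 0.033488 m
1.9×10⁻⁴ × 610 × 1.2 = 0.13908 m
800 × 1.3×10⁻⁴ × 0.7 = 0.07280 m
1640–2320 m: 0.28 × 0.82×10⁻⁴ × 680 = 0.0156128 m
Δh = 0.033488 + 0.13908 + 0.07280 + 0.0156128 = 0.2609808 m ≈ 261 mm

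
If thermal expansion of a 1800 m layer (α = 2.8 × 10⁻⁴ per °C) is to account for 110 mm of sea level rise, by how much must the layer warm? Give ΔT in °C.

0.22 °C

ΔT = Δh/(αH) = 0.11 / (2.8×10⁻⁴ × 1800) ≈ 0.2183 °C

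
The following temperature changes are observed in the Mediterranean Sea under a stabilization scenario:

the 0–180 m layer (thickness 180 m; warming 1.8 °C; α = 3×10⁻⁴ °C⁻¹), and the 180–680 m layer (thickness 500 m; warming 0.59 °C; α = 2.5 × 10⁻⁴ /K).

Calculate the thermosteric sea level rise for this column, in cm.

Layer 1: 180 × 3×10⁻⁴ × 1.8 = 0.09720 m
Layer 2: 2.5×10⁻⁴ × 0.59 × 500 = 0.07375 m
Δh = 0.09720 + 0.07375 = 0.17095 m

17.1 cm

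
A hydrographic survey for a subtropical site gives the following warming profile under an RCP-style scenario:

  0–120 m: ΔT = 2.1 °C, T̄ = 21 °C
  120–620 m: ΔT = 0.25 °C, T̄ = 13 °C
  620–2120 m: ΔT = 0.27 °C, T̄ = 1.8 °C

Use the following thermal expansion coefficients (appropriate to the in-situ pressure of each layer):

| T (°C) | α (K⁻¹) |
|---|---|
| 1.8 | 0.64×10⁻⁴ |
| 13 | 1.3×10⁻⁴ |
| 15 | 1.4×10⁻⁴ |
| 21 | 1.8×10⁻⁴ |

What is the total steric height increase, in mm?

Δh = 88 mm

Layer 1 at 21 °C → α = 1.8×10⁻⁴ K⁻¹
Layer 2 at 13 °C → α = 1.3×10⁻⁴ K⁻¹
Layer 3 at 1.8 °C → α = 0.64×10⁻⁴ K⁻¹
0–120 m: 120 × 1.8×10⁻⁴ × 2.1 = 0.04536 m
120–620 m: 1.3×10⁻⁴ × 500 × 0.25 = 0.01625 m
Layer 3: 1500 × 0.64×10⁻⁴ × 0.27 = 0.02592 m
Δh = 0.04536 + 0.01625 + 0.02592 = 0.08753 m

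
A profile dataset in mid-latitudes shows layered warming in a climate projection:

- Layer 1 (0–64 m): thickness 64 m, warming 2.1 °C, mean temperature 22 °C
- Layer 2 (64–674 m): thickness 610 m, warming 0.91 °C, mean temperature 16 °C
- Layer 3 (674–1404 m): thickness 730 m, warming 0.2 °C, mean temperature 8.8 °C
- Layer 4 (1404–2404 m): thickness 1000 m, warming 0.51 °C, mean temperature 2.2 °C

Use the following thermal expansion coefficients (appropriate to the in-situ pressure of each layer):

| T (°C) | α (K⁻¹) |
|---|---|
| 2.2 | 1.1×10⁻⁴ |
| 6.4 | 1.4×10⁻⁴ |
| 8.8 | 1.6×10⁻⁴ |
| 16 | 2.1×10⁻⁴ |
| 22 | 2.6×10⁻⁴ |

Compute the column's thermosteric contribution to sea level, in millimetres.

about 230 mm

Layer 1 at 22 °C → α = 2.6×10⁻⁴ K⁻¹
Layer 2 at 16 °C → α = 2.1×10⁻⁴ K⁻¹
Layer 3 at 8.8 °C → α = 1.6×10⁻⁴ K⁻¹
Layer 4 at 2.2 °C → α = 1.1×10⁻⁴ K⁻¹
2.6×10⁻⁴ × 64 × 2.1 = 0.034944 m
2.1×10⁻⁴ × 610 × 0.91 = 0.116571 m
674–1404 m: 0.2 × 1.6×10⁻⁴ × 730 = 0.02336 m
Layer 4: 1.1×10⁻⁴ × 0.51 × 1000 = 0.05610 m
Δh = 0.034944 + 0.116571 + 0.02336 + 0.05610 = 0.230975 m ≈ 230 mm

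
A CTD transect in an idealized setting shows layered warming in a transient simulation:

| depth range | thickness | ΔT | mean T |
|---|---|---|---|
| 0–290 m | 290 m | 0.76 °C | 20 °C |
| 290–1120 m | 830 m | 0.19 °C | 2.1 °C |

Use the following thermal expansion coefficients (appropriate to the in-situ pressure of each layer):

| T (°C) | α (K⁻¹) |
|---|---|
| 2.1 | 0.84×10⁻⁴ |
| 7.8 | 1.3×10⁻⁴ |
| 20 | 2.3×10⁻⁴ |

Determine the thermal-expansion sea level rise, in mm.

Layer 1 at 20 °C → α = 2.3×10⁻⁴ K⁻¹
Layer 2 at 2.1 °C → α = 0.84×10⁻⁴ K⁻¹
2.3×10⁻⁴ × 290 × 0.76 = 0.050692 m
290–1120 m: 830 × 0.84×10⁻⁴ × 0.19 = 0.0132468 m
Δh = 0.050692 + 0.0132468 = 0.0639388 m

63.9 mm of thermosteric rise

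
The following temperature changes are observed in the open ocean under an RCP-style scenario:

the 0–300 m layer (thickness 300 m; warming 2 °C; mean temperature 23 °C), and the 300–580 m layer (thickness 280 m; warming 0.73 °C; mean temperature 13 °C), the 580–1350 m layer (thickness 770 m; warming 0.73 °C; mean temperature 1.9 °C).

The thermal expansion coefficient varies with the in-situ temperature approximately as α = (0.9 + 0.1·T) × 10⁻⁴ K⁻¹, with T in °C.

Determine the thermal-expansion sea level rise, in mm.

Layer 1: α = (0.9 + 0.1×23)×10⁻⁴ = 3.2×10⁻⁴ K⁻¹
Layer 2: α = (0.9 + 0.1×13)×10⁻⁴ = 2.2×10⁻⁴ K⁻¹
Layer 3: α = (0.9 + 0.1×1.9)×10⁻⁴ = 1.09×10⁻⁴ K⁻¹
300 × 2 × 3.2×10⁻⁴ = 0.19200 m
2.2×10⁻⁴ × 280 × 0.73 = 0.044968 m
Layer 3: 770 × 1.09×10⁻⁴ × 0.73 = 0.0612689 m
Δh = 0.19200 + 0.044968 + 0.0612689 = 0.2982369 m

298 mm of thermosteric rise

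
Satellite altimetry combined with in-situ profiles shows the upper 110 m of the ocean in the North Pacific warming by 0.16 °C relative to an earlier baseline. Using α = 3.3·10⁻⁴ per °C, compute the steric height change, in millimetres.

Δh = αΔT·H = 3.3×10⁻⁴ × 0.16 × 110 = 0.005808 m

5.81 mm of thermosteric rise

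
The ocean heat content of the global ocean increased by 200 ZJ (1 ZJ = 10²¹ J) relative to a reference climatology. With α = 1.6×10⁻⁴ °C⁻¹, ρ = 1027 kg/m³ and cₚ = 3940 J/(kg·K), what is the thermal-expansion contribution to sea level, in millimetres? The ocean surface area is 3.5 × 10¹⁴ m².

Per unit area: Q = 200×10²¹ / (3.5×10¹⁴) ≈ 5.714×10⁸ J/m²
Δh = αQ/(ρcₚ) = 1.6×10⁻⁴ × 5.714×10⁸ / (1027 × 3940) ≈ 0.022594 m

Δh = 22.6 mm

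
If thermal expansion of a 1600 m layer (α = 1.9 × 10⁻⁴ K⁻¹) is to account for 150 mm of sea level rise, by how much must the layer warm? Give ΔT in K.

0.493 K

ΔT = Δh/(αH) = 0.15 / (1.9×10⁻⁴ × 1600) ≈ 0.4934 K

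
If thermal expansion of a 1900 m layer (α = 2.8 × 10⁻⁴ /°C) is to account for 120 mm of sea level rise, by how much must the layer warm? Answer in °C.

ΔT ≈ 0.226 °C

ΔT = Δh/(αH) = 0.12 / (2.8×10⁻⁴ × 1900) ≈ 0.2256 °C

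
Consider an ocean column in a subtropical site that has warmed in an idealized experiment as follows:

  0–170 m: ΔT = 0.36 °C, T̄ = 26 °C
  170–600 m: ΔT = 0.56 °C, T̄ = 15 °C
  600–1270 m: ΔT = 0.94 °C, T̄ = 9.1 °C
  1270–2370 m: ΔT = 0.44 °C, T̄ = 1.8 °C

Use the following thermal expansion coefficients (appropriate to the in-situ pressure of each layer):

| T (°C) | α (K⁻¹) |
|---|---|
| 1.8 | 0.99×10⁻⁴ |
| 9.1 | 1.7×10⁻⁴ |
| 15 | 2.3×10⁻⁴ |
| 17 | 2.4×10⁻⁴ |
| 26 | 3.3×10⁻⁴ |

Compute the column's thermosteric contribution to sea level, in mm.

Layer 1 at 26 °C → α = 3.3×10⁻⁴ K⁻¹
Layer 2 at 15 °C → α = 2.3×10⁻⁴ K⁻¹
Layer 3 at 9.1 °C → α = 1.7×10⁻⁴ K⁻¹
Layer 4 at 1.8 °C → α = 0.99×10⁻⁴ K⁻¹
Layer 1: 0.36 × 170 × 3.3×10⁻⁴ = 0.020196 m
0.56 × 430 × 2.3×10⁻⁴ = 0.055384 m
670 × 1.7×10⁻⁴ × 0.94 = 0.107066 m
Layer 4: 1100 × 0.99×10⁻⁴ × 0.44 = 0.047916 m
Δh = 0.020196 + 0.055384 + 0.107066 + 0.047916 = 0.230562 m ≈ 231 mm

231 mm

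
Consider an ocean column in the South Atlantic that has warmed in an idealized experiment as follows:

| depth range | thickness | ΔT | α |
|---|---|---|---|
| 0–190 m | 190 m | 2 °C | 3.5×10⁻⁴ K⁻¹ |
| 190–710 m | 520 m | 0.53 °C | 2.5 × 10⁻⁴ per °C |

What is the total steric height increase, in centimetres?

20.2 cm

190 × 3.5×10⁻⁴ × 2 = 0.13300 m
190–710 m: 2.5×10⁻⁴ × 520 × 0.53 = 0.06890 m
Δh = 0.13300 + 0.06890 = 0.20190 m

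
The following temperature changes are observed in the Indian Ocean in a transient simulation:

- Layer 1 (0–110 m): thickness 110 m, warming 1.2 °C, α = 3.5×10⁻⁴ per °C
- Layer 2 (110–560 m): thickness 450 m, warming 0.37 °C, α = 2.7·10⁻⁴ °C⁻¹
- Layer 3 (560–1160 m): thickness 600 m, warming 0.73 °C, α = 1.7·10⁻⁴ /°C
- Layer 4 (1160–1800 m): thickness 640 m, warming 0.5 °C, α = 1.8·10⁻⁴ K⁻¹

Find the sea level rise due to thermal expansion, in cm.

Δh = 22.3 cm

0–110 m: 110 × 3.5×10⁻⁴ × 1.2 = 0.04620 m
110–560 m: 450 × 2.7×10⁻⁴ × 0.37 = 0.044955 m
560–1160 m: 600 × 1.7×10⁻⁴ × 0.73 = 0.07446 m
Layer 4: 1.8×10⁻⁴ × 640 × 0.5 = 0.05760 m
Δh = 0.04620 + 0.044955 + 0.07446 + 0.05760 = 0.223215 m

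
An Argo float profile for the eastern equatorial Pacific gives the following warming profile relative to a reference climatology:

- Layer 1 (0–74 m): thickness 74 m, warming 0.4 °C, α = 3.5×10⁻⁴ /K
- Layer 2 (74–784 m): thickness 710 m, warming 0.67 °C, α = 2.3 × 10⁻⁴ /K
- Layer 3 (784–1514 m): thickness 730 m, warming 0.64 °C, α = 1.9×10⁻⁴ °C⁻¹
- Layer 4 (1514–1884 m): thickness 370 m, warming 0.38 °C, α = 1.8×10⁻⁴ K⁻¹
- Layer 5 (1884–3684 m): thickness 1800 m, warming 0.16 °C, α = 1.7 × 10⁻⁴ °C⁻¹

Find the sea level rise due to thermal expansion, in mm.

Δh ≈ 283 mm

0–74 m: 3.5×10⁻⁴ × 0.4 × 74 = 0.01036 m
0.67 × 2.3×10⁻⁴ × 710 = 0.109411 m
Layer 3: 1.9×10⁻⁴ × 0.64 × 730 = 0.088768 m
Layer 4: 1.8×10⁻⁴ × 370 × 0.38 = 0.025308 m
Layer 5: 1.7×10⁻⁴ × 0.16 × 1800 = 0.04896 m
Δh = 0.01036 + 0.109411 + 0.088768 + 0.025308 + 0.04896 = 0.282807 m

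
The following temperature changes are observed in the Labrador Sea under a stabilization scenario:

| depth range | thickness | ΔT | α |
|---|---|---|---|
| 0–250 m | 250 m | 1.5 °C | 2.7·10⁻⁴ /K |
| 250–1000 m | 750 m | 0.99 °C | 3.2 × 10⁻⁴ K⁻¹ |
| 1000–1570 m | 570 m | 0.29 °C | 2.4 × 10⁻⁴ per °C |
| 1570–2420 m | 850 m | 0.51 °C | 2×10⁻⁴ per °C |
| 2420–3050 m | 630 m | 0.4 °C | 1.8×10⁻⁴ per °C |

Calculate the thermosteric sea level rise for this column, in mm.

about 510 mm

Layer 1: 250 × 1.5 × 2.7×10⁻⁴ = 0.10125 m
750 × 0.99 × 3.2×10⁻⁴ = 0.23760 m
Layer 3: 2.4×10⁻⁴ × 0.29 × 570 = 0.039672 m
0.51 × 2×10⁻⁴ × 850 = 0.08670 m
2420–3050 m: 1.8×10⁻⁴ × 0.4 × 630 = 0.04536 m
Δh = 0.10125 + 0.23760 + 0.039672 + 0.08670 + 0.04536 = 0.510582 m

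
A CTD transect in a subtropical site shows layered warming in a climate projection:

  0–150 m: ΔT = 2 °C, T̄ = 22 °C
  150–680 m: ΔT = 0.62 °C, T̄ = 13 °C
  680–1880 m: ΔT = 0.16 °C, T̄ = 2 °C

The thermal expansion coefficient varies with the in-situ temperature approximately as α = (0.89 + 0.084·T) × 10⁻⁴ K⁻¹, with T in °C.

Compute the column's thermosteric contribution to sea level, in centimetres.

16.8 cm of thermosteric rise

Layer 1: α = (0.89 + 0.084×22)×10⁻⁴ = 2.738×10⁻⁴ K⁻¹
Layer 2: α = (0.89 + 0.084×13)×10⁻⁴ = 1.982×10⁻⁴ K⁻¹
Layer 3: α = (0.89 + 0.084×2)×10⁻⁴ = 1.058×10⁻⁴ K⁻¹
2.738×10⁻⁴ × 2 × 150 = 0.08214 m
150–680 m: 530 × 1.982×10⁻⁴ × 0.62 = 0.06512852 m
680–1880 m: 1.058×10⁻⁴ × 1200 × 0.16 = 0.0203136 m
Δh = 0.08214 + 0.06512852 + 0.0203136 = 0.16758212 m ≈ 16.8 cm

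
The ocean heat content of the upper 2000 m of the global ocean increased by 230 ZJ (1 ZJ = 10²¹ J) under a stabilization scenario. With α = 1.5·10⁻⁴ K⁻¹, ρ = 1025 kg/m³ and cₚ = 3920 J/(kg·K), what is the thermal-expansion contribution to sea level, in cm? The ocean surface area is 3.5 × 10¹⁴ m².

Δh = 2.45 cm

Per unit area: Q = 230×10²¹ / (3.5×10¹⁴) ≈ 6.571×10⁸ J/m²
Δh = αQ/(ρcₚ) = 1.5×10⁻⁴ × 6.571×10⁸ / (1025 × 3920) ≈ 0.024531 m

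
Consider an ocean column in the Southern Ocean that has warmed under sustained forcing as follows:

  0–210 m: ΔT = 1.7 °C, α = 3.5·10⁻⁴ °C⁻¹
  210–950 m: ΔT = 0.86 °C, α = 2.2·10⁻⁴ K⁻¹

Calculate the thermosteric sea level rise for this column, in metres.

0.26 m of thermosteric rise

Layer 1: 210 × 3.5×10⁻⁴ × 1.7 = 0.12495 m
Layer 2: 2.2×10⁻⁴ × 740 × 0.86 = 0.140008 m
Δh = 0.12495 + 0.140008 = 0.264958 m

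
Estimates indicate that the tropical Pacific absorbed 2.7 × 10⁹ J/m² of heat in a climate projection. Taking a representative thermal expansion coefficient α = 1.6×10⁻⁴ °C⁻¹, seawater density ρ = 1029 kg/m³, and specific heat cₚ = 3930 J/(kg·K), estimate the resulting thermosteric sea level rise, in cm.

Δh = αQ/(ρcₚ) = 1.6×10⁻⁴ × 2.7×10⁹ / (1029 × 3930) ≈ 0.10683 m

about 10.7 cm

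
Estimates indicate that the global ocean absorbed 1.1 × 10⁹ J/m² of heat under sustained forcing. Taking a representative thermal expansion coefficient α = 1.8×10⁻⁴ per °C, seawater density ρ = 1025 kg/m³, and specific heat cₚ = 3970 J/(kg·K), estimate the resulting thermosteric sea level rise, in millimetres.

Δh = αQ/(ρcₚ) = 1.8×10⁻⁴ × 1.1×10⁹ / (1025 × 3970) ≈ 0.048658 m

about 49 mm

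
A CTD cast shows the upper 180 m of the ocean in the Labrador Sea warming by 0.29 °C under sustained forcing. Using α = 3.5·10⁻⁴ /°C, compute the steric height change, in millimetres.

about 18.3 mm

Δh = αΔT·H = 3.5×10⁻⁴ × 0.29 × 180 = 0.01827 m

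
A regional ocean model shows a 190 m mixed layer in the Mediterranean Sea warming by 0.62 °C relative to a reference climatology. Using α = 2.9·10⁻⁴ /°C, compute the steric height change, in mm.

Δh = 34.2 mm

Δh = αΔT·H = 2.9×10⁻⁴ × 0.62 × 190 = 0.034162 m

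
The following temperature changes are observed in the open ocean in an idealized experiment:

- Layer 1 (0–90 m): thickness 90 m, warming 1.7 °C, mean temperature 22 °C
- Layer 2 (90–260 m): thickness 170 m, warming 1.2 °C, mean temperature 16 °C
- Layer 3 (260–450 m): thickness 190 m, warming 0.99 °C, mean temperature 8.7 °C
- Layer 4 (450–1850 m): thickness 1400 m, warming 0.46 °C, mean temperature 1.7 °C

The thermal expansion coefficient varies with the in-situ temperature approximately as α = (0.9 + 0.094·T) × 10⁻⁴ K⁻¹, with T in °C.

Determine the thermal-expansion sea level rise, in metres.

about 0.195 m

Layer 1: α = (0.9 + 0.094×22)×10⁻⁴ = 2.968×10⁻⁴ K⁻¹
Layer 2: α = (0.9 + 0.094×16)×10⁻⁴ = 2.404×10⁻⁴ K⁻¹
Layer 3: α = (0.9 + 0.094×8.7)×10⁻⁴ = 1.7178×10⁻⁴ K⁻¹
Layer 4: α = (0.9 + 0.094×1.7)×10⁻⁴ = 1.0598×10⁻⁴ K⁻¹
Layer 1: 1.7 × 2.968×10⁻⁴ × 90 = 0.0454104 m
90–260 m: 170 × 2.404×10⁻⁴ × 1.2 = 0.0490416 m
0.99 × 1.7178×10⁻⁴ × 190 = 0.032311818 m
0.46 × 1.0598×10⁻⁴ × 1400 = 0.06825112 m
Δh = 0.0454104 + 0.0490416 + 0.032311818 + 0.06825112 = 0.195014938 m ≈ 0.195 m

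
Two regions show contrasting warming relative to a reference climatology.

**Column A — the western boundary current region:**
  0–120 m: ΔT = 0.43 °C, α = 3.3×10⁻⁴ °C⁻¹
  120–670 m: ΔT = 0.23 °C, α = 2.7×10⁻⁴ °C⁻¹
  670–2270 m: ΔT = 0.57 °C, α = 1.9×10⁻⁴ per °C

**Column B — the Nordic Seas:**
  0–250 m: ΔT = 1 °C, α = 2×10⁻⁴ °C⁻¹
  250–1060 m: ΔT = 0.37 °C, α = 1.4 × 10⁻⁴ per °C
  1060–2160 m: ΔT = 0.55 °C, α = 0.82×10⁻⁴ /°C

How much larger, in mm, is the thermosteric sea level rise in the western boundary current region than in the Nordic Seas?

83 mm

A Layer 1: 3.3×10⁻⁴ × 0.43 × 120 = 0.017028 m
A 0.23 × 550 × 2.7×10⁻⁴ = 0.034155 m
A 1600 × 0.57 × 1.9×10⁻⁴ = 0.17328 m
A total: 0.224463 m
B 1 × 250 × 2×10⁻⁴ = 0.05000 m
B 0.37 × 1.4×10⁻⁴ × 810 = 0.041958 m
B 1100 × 0.55 × 0.82×10⁻⁴ = 0.04961 m
B total: 0.141568 m
Difference: 0.224463 − 0.141568 = 0.082895 m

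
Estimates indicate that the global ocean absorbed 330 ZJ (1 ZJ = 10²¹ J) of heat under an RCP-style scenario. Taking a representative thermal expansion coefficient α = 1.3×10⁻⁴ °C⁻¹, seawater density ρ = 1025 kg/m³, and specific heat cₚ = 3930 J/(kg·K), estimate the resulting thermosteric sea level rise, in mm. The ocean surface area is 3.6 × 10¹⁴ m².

Δh = 30 mm

Per unit area: Q = 330×10²¹ / (3.6×10¹⁴) ≈ 9.167×10⁸ J/m²
Δh = αQ/(ρcₚ) = 1.3×10⁻⁴ × 9.167×10⁸ / (1025 × 3930) ≈ 0.029584 m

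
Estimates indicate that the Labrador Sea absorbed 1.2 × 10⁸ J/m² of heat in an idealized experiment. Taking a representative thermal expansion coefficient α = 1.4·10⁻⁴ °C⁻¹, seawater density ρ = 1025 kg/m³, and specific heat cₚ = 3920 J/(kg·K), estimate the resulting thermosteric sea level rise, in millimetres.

Δh ≈ 4.18 mm

Δh = αQ/(ρcₚ) = 1.4×10⁻⁴ × 1.2×10⁸ / (1025 × 3920) ≈ 0.0041812 m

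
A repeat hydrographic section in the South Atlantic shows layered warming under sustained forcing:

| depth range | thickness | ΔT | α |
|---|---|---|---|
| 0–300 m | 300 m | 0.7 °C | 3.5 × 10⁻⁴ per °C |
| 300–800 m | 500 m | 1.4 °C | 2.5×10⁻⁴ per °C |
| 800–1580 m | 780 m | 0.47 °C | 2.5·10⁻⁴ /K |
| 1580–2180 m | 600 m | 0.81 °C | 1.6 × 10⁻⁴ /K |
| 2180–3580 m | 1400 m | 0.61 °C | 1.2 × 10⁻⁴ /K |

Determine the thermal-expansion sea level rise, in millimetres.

0–300 m: 3.5×10⁻⁴ × 300 × 0.7 = 0.07350 m
1.4 × 500 × 2.5×10⁻⁴ = 0.17500 m
800–1580 m: 2.5×10⁻⁴ × 780 × 0.47 = 0.09165 m
0.81 × 1.6×10⁻⁴ × 600 = 0.07776 m
1400 × 1.2×10⁻⁴ × 0.61 = 0.10248 m
Δh = 0.07350 + 0.17500 + 0.09165 + 0.07776 + 0.10248 = 0.52039 m

520 mm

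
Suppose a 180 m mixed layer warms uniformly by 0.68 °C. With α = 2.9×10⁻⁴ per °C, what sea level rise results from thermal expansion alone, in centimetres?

about 3.5 cm

Δh = αΔT·H = 2.9×10⁻⁴ × 0.68 × 180 = 0.035496 m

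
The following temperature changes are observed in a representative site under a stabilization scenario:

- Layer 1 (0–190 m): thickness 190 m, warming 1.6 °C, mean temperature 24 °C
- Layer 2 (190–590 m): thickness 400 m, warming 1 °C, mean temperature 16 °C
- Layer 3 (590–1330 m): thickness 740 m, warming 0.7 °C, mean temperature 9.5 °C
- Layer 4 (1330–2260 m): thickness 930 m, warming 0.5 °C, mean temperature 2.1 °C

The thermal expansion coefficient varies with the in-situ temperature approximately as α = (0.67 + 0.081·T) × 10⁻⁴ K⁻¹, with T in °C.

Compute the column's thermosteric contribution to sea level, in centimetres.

Δh ≈ 27 cm

Layer 1: α = (0.67 + 0.081×24)×10⁻⁴ = 2.614×10⁻⁴ K⁻¹
Layer 2: α = (0.67 + 0.081×16)×10⁻⁴ = 1.966×10⁻⁴ K⁻¹
Layer 3: α = (0.67 + 0.081×9.5)×10⁻⁴ = 1.4395×10⁻⁴ K⁻¹
Layer 4: α = (0.67 + 0.081×2.1)×10⁻⁴ = 0.8401×10⁻⁴ K⁻¹
1.6 × 190 × 2.614×10⁻⁴ = 0.0794656 m
400 × 1 × 1.966×10⁻⁴ = 0.07864 m
590–1330 m: 740 × 1.4395×10⁻⁴ × 0.7 = 0.0745661 m
Layer 4: 930 × 0.5 × 0.8401×10⁻⁴ = 0.03906465 m
Δh = 0.0794656 + 0.07864 + 0.0745661 + 0.03906465 = 0.27173635 m ≈ 27 cm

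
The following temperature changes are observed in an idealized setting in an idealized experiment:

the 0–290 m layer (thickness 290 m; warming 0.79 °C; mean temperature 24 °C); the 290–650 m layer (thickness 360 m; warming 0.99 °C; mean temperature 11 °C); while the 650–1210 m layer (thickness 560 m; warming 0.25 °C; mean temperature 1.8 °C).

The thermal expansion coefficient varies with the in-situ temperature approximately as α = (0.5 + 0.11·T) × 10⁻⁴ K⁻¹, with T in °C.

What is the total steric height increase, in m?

Layer 1: α = (0.5 + 0.11×24)×10⁻⁴ = 3.14×10⁻⁴ K⁻¹
Layer 2: α = (0.5 + 0.11×11)×10⁻⁴ = 1.71×10⁻⁴ K⁻¹
Layer 3: α = (0.5 + 0.11×1.8)×10⁻⁴ = 0.698×10⁻⁴ K⁻¹
Layer 1: 290 × 0.79 × 3.14×10⁻⁴ = 0.0719374 m
Layer 2: 1.71×10⁻⁴ × 360 × 0.99 = 0.0609444 m
Layer 3: 560 × 0.698×10⁻⁴ × 0.25 = 0.009772 m
Δh = 0.0719374 + 0.0609444 + 0.009772 = 0.1426538 m

about 0.143 m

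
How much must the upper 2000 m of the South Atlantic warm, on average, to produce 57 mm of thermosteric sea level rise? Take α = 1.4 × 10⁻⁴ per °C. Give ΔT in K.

ΔT = Δh/(αH) = 0.057 / (1.4×10⁻⁴ × 2000) ≈ 0.2036 K

ΔT ≈ 0.204 K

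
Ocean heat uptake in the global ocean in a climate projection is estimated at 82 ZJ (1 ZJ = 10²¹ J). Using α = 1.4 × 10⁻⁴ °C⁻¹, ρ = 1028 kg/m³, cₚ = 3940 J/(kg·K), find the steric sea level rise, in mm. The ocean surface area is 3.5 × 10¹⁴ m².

Δh ≈ 8.10 mm

Per unit area: Q = 82×10²¹ / (3.5×10¹⁴) ≈ 2.343×10⁸ J/m²
Δh = αQ/(ρcₚ) = 1.4×10⁻⁴ × 2.343×10⁸ / (1028 × 3940) ≈ 0.0080986 m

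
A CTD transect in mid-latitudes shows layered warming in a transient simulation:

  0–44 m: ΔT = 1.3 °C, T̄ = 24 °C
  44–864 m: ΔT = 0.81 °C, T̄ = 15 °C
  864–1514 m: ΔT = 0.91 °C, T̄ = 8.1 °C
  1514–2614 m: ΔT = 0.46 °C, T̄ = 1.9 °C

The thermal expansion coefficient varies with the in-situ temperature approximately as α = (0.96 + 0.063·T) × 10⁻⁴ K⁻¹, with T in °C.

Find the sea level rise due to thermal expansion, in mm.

Layer 1: α = (0.96 + 0.063×24)×10⁻⁴ = 2.472×10⁻⁴ K⁻¹
Layer 2: α = (0.96 + 0.063×15)×10⁻⁴ = 1.905×10⁻⁴ K⁻¹
Layer 3: α = (0.96 + 0.063×8.1)×10⁻⁴ = 1.4703×10⁻⁴ K⁻¹
Layer 4: α = (0.96 + 0.063×1.9)×10⁻⁴ = 1.0797×10⁻⁴ K⁻¹
2.472×10⁻⁴ × 44 × 1.3 = 0.01413984 m
44–864 m: 1.905×10⁻⁴ × 820 × 0.81 = 0.1265301 m
650 × 0.91 × 1.4703×10⁻⁴ = 0.086968245 m
Layer 4: 1100 × 1.0797×10⁻⁴ × 0.46 = 0.05463282 m
Δh = 0.01413984 + 0.1265301 + 0.086968245 + 0.05463282 = 0.282271005 m ≈ 282 mm

Δh ≈ 282 mm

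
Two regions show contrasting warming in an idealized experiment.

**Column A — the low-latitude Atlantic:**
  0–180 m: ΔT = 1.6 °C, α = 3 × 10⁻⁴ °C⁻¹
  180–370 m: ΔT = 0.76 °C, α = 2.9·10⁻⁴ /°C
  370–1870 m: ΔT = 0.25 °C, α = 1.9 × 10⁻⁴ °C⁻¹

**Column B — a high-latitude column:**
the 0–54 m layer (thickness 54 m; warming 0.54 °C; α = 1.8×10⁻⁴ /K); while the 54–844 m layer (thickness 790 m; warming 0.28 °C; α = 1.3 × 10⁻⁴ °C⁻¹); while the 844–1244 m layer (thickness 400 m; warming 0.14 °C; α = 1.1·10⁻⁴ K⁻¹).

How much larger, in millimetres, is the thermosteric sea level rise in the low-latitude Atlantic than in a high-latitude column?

159 mm larger

A 0–180 m: 3×10⁻⁴ × 180 × 1.6 = 0.08640 m
A 180–370 m: 190 × 0.76 × 2.9×10⁻⁴ = 0.041876 m
A 1500 × 1.9×10⁻⁴ × 0.25 = 0.07125 m
A total: 0.199526 m
B 0–54 m: 1.8×10⁻⁴ × 54 × 0.54 = 0.0052488 m
B Layer 2: 0.28 × 790 × 1.3×10⁻⁴ = 0.028756 m
B Layer 3: 0.14 × 400 × 1.1×10⁻⁴ = 0.00616 m
B total: 0.0401648 m
Difference: 0.199526 − 0.0401648 = 0.1593612 m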